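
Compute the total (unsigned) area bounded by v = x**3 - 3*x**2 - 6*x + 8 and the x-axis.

81/2

The curve meets the x-axis where x**3 - 3*x**2 - 6*x + 8 = 0, i.e. (x - 4)*(x - 1)*(x + 2) = 0, at x = -2, 1, 4.
On [-2, 1] the curve lies above the axis; ∫[-2,1] (x**3 - 3*x**2 - 6*x + 8) dx = 81/4, giving area 81/4.
On [1, 4] the curve lies below the axis; ∫[1,4] (x**3 - 3*x**2 - 6*x + 8) dx = -81/4, giving area 81/4.
Total area = 81/4 + 81/4 = 81/2.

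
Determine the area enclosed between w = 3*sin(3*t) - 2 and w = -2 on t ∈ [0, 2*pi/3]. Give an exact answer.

The difference (3*sin(3*t) - 2) - (-2) = 3*sin(3*t) changes sign at t = pi/3 inside [0, 2*pi/3], so split the integral there.
∫[0,pi/3] (3*sin(3*t)) dt = 2.
∫[pi/3,2*pi/3] (3*sin(3*t)) dt = -2; the area of that piece is 2.
Total area = 2 + 2 = 4.

4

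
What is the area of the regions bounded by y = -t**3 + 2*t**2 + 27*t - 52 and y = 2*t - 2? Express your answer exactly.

2459/6

Set the curves equal: -t**3 + 2*t**2 + 27*t - 52 = 2*t - 2, so -t**3 + 2*t**2 + 25*t - 50 = 0, which factors as -(t - 5)*(t - 2)*(t + 5) = 0. The curves meet at t = -5, 2, 5.
On [-5, 2], y = 2*t - 2 is on top; that piece has area ∫[-5,2] (-(-t**3 + 2*t**2 + 25*t - 50)) dt = 4459/12.
On [2, 5], y = -t**3 + 2*t**2 + 27*t - 52 is on top; that piece has area ∫[2,5] (-t**3 + 2*t**2 + 25*t - 50) dt = 153/4.
Total enclosed area = 4459/12 + 153/4 = 2459/6.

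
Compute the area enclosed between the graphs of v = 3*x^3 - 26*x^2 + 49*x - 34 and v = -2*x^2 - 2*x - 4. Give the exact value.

71/2

Set the curves equal: 3*x^3 - 26*x^2 + 49*x - 34 = -2*x^2 - 2*x - 4, so 3*x^3 - 24*x^2 + 51*x - 30 = 0, which factors as 3*(x - 5)*(x - 2)*(x - 1) = 0. The curves meet at x = 1, 2, 5.
On [1, 2], v = 3*x^3 - 26*x^2 + 49*x - 34 is on top; that piece has area ∫[1,2] (3*x^3 - 24*x^2 + 51*x - 30) dx = 7/4.
On [2, 5], v = -2*x^2 - 2*x - 4 is on top; that piece has area ∫[2,5] (-(3*x^3 - 24*x^2 + 51*x - 30)) dx = 135/4.
Total enclosed area = 7/4 + 135/4 = 71/2.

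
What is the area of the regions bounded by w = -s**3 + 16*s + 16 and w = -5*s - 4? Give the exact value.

999/4

Set the curves equal: -s**3 + 16*s + 16 = -5*s - 4, so -s**3 + 21*s + 20 = 0, which factors as -(s - 5)*(s + 1)*(s + 4) = 0. The curves meet at s = -4, -1, 5.
On [-4, -1], w = -5*s - 4 is on top; that piece has area ∫[-4,-1] (-(-s**3 + 21*s + 20)) ds = 135/4.
On [-1, 5], w = -s**3 + 16*s + 16 is on top; that piece has area ∫[-1,5] (-s**3 + 21*s + 20) ds = 216.
Total enclosed area = 135/4 + 216 = 999/4.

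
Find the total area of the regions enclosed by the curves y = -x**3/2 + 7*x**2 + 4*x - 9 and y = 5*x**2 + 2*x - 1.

Set the curves equal: -x**3/2 + 7*x**2 + 4*x - 9 = 5*x**2 + 2*x - 1, so -x**3/2 + 2*x**2 + 2*x - 8 = 0, which factors as -(x - 4)*(x - 2)*(x + 2)/2 = 0. The curves meet at x = -2, 2, 4.
On [-2, 2], y = 5*x**2 + 2*x - 1 is on top; that piece has area ∫[-2,2] (-(-x**3/2 + 2*x**2 + 2*x - 8)) dx = 64/3.
On [2, 4], y = -x**3/2 + 7*x**2 + 4*x - 9 is on top; that piece has area ∫[2,4] (-x**3/2 + 2*x**2 + 2*x - 8) dx = 10/3.
Total enclosed area = 64/3 + 10/3 = 74/3.

74/3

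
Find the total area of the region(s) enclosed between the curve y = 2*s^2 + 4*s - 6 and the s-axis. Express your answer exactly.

The curve meets the s-axis where 2*s^2 + 4*s - 6 = 0, i.e. 2*(s - 1)*(s + 3) = 0, at s = -3, 1.
On [-3, 1] the curve lies below the axis; ∫[-3,1] (2*s^2 + 4*s - 6) ds = -64/3, giving area 64/3.

64/3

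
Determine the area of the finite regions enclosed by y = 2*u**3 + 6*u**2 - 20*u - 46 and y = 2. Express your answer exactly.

Set the curves equal: 2*u**3 + 6*u**2 - 20*u - 46 = 2, so 2*u**3 + 6*u**2 - 20*u - 48 = 0, which factors as 2*(u - 3)*(u + 2)*(u + 4) = 0. The curves meet at u = -4, -2, 3.
On [-4, -2], y = 2*u**3 + 6*u**2 - 20*u - 46 is on top; that piece has area ∫[-4,-2] (2*u**3 + 6*u**2 - 20*u - 48) du = 16.
On [-2, 3], y = 2 is on top; that piece has area ∫[-2,3] (-(2*u**3 + 6*u**2 - 20*u - 48)) du = 375/2.
Total enclosed area = 16 + 375/2 = 407/2.

407/2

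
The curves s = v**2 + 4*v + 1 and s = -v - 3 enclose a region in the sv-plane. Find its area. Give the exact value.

Both boundary curves give s as a function of v, so integrate with respect to v. Setting them equal: v**2 + 5*v + 4 = 0, i.e. (v + 1)*(v + 4) = 0, so they meet at v = -4, -1.
For v in [-4, -1], s = v**2 + 4*v + 1 is on the left; area = ∫[-4,-1] (-(v**2 + 5*v + 4)) dv = 9/2.

9/2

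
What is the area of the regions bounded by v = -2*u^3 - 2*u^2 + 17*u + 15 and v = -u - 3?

296/3

Set the curves equal: -2*u^3 - 2*u^2 + 17*u + 15 = -u - 3, so -2*u^3 - 2*u^2 + 18*u + 18 = 0, which factors as -2*(u - 3)*(u + 1)*(u + 3) = 0. The curves meet at u = -3, -1, 3.
On [-3, -1], v = -u - 3 is on top; that piece has area ∫[-3,-1] (-(-2*u^3 - 2*u^2 + 18*u + 18)) du = 40/3.
On [-1, 3], v = -2*u^3 - 2*u^2 + 17*u + 15 is on top; that piece has area ∫[-1,3] (-2*u^3 - 2*u^2 + 18*u + 18) du = 256/3.
Total enclosed area = 40/3 + 256/3 = 296/3.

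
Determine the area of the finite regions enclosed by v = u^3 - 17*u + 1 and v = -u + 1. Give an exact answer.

Set the curves equal: u^3 - 17*u + 1 = -u + 1, so u^3 - 16*u = 0, which factors as u*(u - 4)*(u + 4) = 0. The curves meet at u = -4, 0, 4.
On [-4, 0], v = u^3 - 17*u + 1 is on top; that piece has area ∫[-4,0] (u^3 - 16*u) du = 64.
On [0, 4], v = -u + 1 is on top; that piece has area ∫[0,4] (-(u^3 - 16*u)) du = 64.
Total enclosed area = 64 + 64 = 128.

128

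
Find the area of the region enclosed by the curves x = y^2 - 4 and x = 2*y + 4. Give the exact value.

Both boundary curves give x as a function of y, so integrate with respect to y. Setting them equal: y^2 - 2*y - 8 = 0, i.e. (y - 4)*(y + 2) = 0, so they meet at y = -2, 4.
For y in [-2, 4], x = y^2 - 4 is on the left; area = ∫[-2,4] (-(y^2 - 2*y - 8)) dy = 36.

36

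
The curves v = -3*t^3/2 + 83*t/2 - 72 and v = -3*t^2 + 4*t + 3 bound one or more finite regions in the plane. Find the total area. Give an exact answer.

2459/4

Set the curves equal: -3*t^3/2 + 83*t/2 - 72 = -3*t^2 + 4*t + 3, so -3*t^3/2 + 3*t^2 + 75*t/2 - 75 = 0, which factors as -3*(t - 5)*(t - 2)*(t + 5)/2 = 0. The curves meet at t = -5, 2, 5.
On [-5, 2], v = -3*t^2 + 4*t + 3 is on top; that piece has area ∫[-5,2] (-(-3*t^3/2 + 3*t^2 + 75*t/2 - 75)) dt = 4459/8.
On [2, 5], v = -3*t^3/2 + 83*t/2 - 72 is on top; that piece has area ∫[2,5] (-3*t^3/2 + 3*t^2 + 75*t/2 - 75) dt = 459/8.
Total enclosed area = 4459/8 + 459/8 = 2459/4.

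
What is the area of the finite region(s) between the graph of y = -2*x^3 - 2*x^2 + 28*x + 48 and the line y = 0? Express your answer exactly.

1741/6

The curve meets the x-axis where -2*x^3 - 2*x^2 + 28*x + 48 = 0, i.e. -2*(x - 4)*(x + 2)*(x + 3) = 0, at x = -3, -2, 4.
On [-3, -2] the curve lies below the axis; ∫[-3,-2] (-2*x^3 - 2*x^2 + 28*x + 48) dx = -13/6, giving area 13/6.
On [-2, 4] the curve lies above the axis; ∫[-2,4] (-2*x^3 - 2*x^2 + 28*x + 48) dx = 288, giving area 288.
Total area = 13/6 + 288 = 1741/6.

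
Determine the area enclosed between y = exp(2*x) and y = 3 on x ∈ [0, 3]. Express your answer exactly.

The difference (exp(2*x)) - (3) = exp(2*x) - 3 changes sign at x = log(3)/2 inside [0, 3], so split the integral there.
∫[0,log(3)/2] (exp(2*x) - 3) dx = 1 - 3*log(3)/2; the area of that piece is -1 + 3*log(3)/2.
∫[log(3)/2,3] (exp(2*x) - 3) dx = -21/2 + 3*log(3)/2 + exp(6)/2.
Total area = (-1 + 3*log(3)/2) + (-21/2 + 3*log(3)/2 + exp(6)/2) = -23/2 + 3*log(3) + exp(6)/2.

-23/2 + 3*log(3) + exp(6)/2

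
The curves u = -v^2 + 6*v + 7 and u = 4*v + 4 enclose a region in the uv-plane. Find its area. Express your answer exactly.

32/3

Both boundary curves give u as a function of v, so integrate with respect to v. Setting them equal: -v^2 + 2*v + 3 = 0, i.e. -(v - 3)*(v + 1) = 0, so they meet at v = -1, 3.
For v in [-1, 3], u = -v^2 + 6*v + 7 is on the right; area = ∫[-1,3] (-v^2 + 2*v + 3) dv = 32/3.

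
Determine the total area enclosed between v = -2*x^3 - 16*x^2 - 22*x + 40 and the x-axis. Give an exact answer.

443/3

The curve meets the x-axis where -2*x^3 - 16*x^2 - 22*x + 40 = 0, i.e. -2*(x - 1)*(x + 4)*(x + 5) = 0, at x = -5, -4, 1.
On [-5, -4] the curve lies below the axis; ∫[-5,-4] (-2*x^3 - 16*x^2 - 22*x + 40) dx = -11/6, giving area 11/6.
On [-4, 1] the curve lies above the axis; ∫[-4,1] (-2*x^3 - 16*x^2 - 22*x + 40) dx = 875/6, giving area 875/6.
Total area = 11/6 + 875/6 = 443/3.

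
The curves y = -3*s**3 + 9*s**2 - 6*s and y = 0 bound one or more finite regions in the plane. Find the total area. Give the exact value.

3/2

Set the curves equal: -3*s**3 + 9*s**2 - 6*s = 0, so -3*s**3 + 9*s**2 - 6*s = 0, which factors as -3*s*(s - 2)*(s - 1) = 0. The curves meet at s = 0, 1, 2.
On [0, 1], y = 0 is on top; that piece has area ∫[0,1] (-(-3*s**3 + 9*s**2 - 6*s)) ds = 3/4.
On [1, 2], y = -3*s**3 + 9*s**2 - 6*s is on top; that piece has area ∫[1,2] (-3*s**3 + 9*s**2 - 6*s) ds = 3/4.
Total enclosed area = 3/4 + 3/4 = 3/2.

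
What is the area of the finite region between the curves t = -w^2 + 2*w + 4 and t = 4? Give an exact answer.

Both boundary curves give t as a function of w, so integrate with respect to w. Setting them equal: -w^2 + 2*w = 0, i.e. -w*(w - 2) = 0, so they meet at w = 0, 2.
For w in [0, 2], t = -w^2 + 2*w + 4 is on the right; area = ∫[0,2] (-w^2 + 2*w) dw = 4/3.

4/3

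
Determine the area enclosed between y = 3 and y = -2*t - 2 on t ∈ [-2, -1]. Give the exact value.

On [-2, -1], (3) - (-2*t - 2) = 2*t + 5 is ≥ 0 throughout, so the area is a single integral of |2*t + 5|.
∫[-2,-1] (2*t + 5) dt = 2.

2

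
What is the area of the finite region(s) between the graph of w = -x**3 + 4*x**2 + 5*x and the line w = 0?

443/6

The curve meets the x-axis where -x**3 + 4*x**2 + 5*x = 0, i.e. -x*(x - 5)*(x + 1) = 0, at x = -1, 0, 5.
On [-1, 0] the curve lies below the axis; ∫[-1,0] (-x**3 + 4*x**2 + 5*x) dx = -11/12, giving area 11/12.
On [0, 5] the curve lies above the axis; ∫[0,5] (-x**3 + 4*x**2 + 5*x) dx = 875/12, giving area 875/12.
Total area = 11/12 + 875/12 = 443/6.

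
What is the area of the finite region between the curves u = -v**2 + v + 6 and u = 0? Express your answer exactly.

Both boundary curves give u as a function of v, so integrate with respect to v. Setting them equal: -v**2 + v + 6 = 0, i.e. -(v - 3)*(v + 2) = 0, so they meet at v = -2, 3.
For v in [-2, 3], u = -v**2 + v + 6 is on the right; area = ∫[-2,3] (-v**2 + v + 6) dv = 125/6.

125/6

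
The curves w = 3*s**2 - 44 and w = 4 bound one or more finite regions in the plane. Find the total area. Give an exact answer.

256

Set the curves equal: 3*s**2 - 44 = 4, so 3*s**2 - 48 = 0, which factors as 3*(s - 4)*(s + 4) = 0. The curves meet at s = -4, 4.
On [-4, 4], w = 4 is on top; that piece has area ∫[-4,4] (-(3*s**2 - 48)) ds = 256.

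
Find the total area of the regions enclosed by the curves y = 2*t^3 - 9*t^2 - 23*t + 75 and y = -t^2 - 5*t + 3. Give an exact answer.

1741/6

Set the curves equal: 2*t^3 - 9*t^2 - 23*t + 75 = -t^2 - 5*t + 3, so 2*t^3 - 8*t^2 - 18*t + 72 = 0, which factors as 2*(t - 4)*(t - 3)*(t + 3) = 0. The curves meet at t = -3, 3, 4.
On [-3, 3], y = 2*t^3 - 9*t^2 - 23*t + 75 is on top; that piece has area ∫[-3,3] (2*t^3 - 8*t^2 - 18*t + 72) dt = 288.
On [3, 4], y = -t^2 - 5*t + 3 is on top; that piece has area ∫[3,4] (-(2*t^3 - 8*t^2 - 18*t + 72)) dt = 13/6.
Total enclosed area = 288 + 13/6 = 1741/6.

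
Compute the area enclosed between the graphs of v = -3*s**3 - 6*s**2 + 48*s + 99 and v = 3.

Set the curves equal: -3*s**3 - 6*s**2 + 48*s + 99 = 3, so -3*s**3 - 6*s**2 + 48*s + 96 = 0, which factors as -3*(s - 4)*(s + 2)*(s + 4) = 0. The curves meet at s = -4, -2, 4.
On [-4, -2], v = 3 is on top; that piece has area ∫[-4,-2] (-(-3*s**3 - 6*s**2 + 48*s + 96)) ds = 28.
On [-2, 4], v = -3*s**3 - 6*s**2 + 48*s + 99 is on top; that piece has area ∫[-2,4] (-3*s**3 - 6*s**2 + 48*s + 96) ds = 540.
Total enclosed area = 28 + 540 = 568.

568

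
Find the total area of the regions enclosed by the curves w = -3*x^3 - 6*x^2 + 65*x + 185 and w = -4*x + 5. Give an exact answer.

5137/4

Set the curves equal: -3*x^3 - 6*x^2 + 65*x + 185 = -4*x + 5, so -3*x^3 - 6*x^2 + 69*x + 180 = 0, which factors as -3*(x - 5)*(x + 3)*(x + 4) = 0. The curves meet at x = -4, -3, 5.
On [-4, -3], w = -4*x + 5 is on top; that piece has area ∫[-4,-3] (-(-3*x^3 - 6*x^2 + 69*x + 180)) dx = 17/4.
On [-3, 5], w = -3*x^3 - 6*x^2 + 65*x + 185 is on top; that piece has area ∫[-3,5] (-3*x^3 - 6*x^2 + 69*x + 180) dx = 1280.
Total enclosed area = 17/4 + 1280 = 5137/4.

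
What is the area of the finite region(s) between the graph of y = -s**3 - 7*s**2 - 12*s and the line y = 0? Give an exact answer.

The curve meets the s-axis where -s**3 - 7*s**2 - 12*s = 0, i.e. -s*(s + 3)*(s + 4) = 0, at s = -4, -3, 0.
On [-4, -3] the curve lies below the axis; ∫[-4,-3] (-s**3 - 7*s**2 - 12*s) ds = -7/12, giving area 7/12.
On [-3, 0] the curve lies above the axis; ∫[-3,0] (-s**3 - 7*s**2 - 12*s) ds = 45/4, giving area 45/4.
Total area = 7/12 + 45/4 = 71/6.

71/6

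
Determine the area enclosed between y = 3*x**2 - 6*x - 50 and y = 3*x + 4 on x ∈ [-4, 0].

The difference (3*x**2 - 6*x - 50) - (3*x + 4) = 3*x**2 - 9*x - 54 changes sign at x = -3 inside [-4, 0], so split the integral there.
∫[-4,-3] (3*x**2 - 9*x - 54) dx = 29/2.
∫[-3,0] (3*x**2 - 9*x - 54) dx = -189/2; the area of that piece is 189/2.
Total area = 29/2 + 189/2 = 109.

109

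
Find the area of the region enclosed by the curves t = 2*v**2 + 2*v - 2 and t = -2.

1/3

Both boundary curves give t as a function of v, so integrate with respect to v. Setting them equal: 2*v**2 + 2*v = 0, i.e. 2*v*(v + 1) = 0, so they meet at v = -1, 0.
For v in [-1, 0], t = 2*v**2 + 2*v - 2 is on the left; area = ∫[-1,0] (-(2*v**2 + 2*v)) dv = 1/3.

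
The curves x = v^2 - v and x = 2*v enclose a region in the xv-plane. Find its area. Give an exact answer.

9/2

Both boundary curves give x as a function of v, so integrate with respect to v. Setting them equal: v^2 - 3*v = 0, i.e. v*(v - 3) = 0, so they meet at v = 0, 3.
For v in [0, 3], x = v^2 - v is on the left; area = ∫[0,3] (-(v^2 - 3*v)) dv = 9/2.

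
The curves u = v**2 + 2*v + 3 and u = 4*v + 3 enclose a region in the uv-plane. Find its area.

Both boundary curves give u as a function of v, so integrate with respect to v. Setting them equal: v**2 - 2*v = 0, i.e. v*(v - 2) = 0, so they meet at v = 0, 2.
For v in [0, 2], u = v**2 + 2*v + 3 is on the left; area = ∫[0,2] (-(v**2 - 2*v)) dv = 4/3.

4/3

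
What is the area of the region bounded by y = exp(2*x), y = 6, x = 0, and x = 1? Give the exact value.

The difference (exp(2*x)) - (6) = exp(2*x) - 6 changes sign at x = log(6)/2 inside [0, 1], so split the integral there.
∫[0,log(6)/2] (exp(2*x) - 6) dx = 5/2 - log(216); the area of that piece is -5/2 + log(216).
∫[log(6)/2,1] (exp(2*x) - 6) dx = -9 + exp(2)/2 + 3*log(6).
Total area = (-5/2 + log(216)) + (-9 + exp(2)/2 + 3*log(6)) = -23/2 + exp(2)/2 + 6*log(6).

-23/2 + exp(2)/2 + 6*log(6)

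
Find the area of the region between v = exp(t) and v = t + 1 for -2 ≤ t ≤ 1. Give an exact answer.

On [-2, 1], (exp(t)) - (t + 1) = -t + exp(t) - 1 is ≥ 0 throughout, so the area is a single integral of |-t + exp(t) - 1|.
∫[-2,1] (-t + exp(t) - 1) dt = -3/2 - exp(-2) + exp(1).

-3/2 - exp(-2) + exp(1)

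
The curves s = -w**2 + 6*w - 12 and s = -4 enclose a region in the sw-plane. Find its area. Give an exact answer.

4/3

Both boundary curves give s as a function of w, so integrate with respect to w. Setting them equal: -w**2 + 6*w - 8 = 0, i.e. -(w - 4)*(w - 2) = 0, so they meet at w = 2, 4.
For w in [2, 4], s = -w**2 + 6*w - 12 is on the right; area = ∫[2,4] (-w**2 + 6*w - 8) dw = 4/3.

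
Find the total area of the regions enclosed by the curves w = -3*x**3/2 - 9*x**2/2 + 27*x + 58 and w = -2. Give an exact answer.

Set the curves equal: -3*x**3/2 - 9*x**2/2 + 27*x + 58 = -2, so -3*x**3/2 - 9*x**2/2 + 27*x + 60 = 0, which factors as -3*(x - 4)*(x + 2)*(x + 5)/2 = 0. The curves meet at x = -5, -2, 4.
On [-5, -2], w = -2 is on top; that piece has area ∫[-5,-2] (-(-3*x**3/2 - 9*x**2/2 + 27*x + 60)) dx = 405/8.
On [-2, 4], w = -3*x**3/2 - 9*x**2/2 + 27*x + 58 is on top; that piece has area ∫[-2,4] (-3*x**3/2 - 9*x**2/2 + 27*x + 60) dx = 324.
Total enclosed area = 405/8 + 324 = 2997/8.

2997/8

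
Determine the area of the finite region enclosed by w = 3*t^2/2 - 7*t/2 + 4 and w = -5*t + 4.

1/4

Set the curves equal: 3*t^2/2 - 7*t/2 + 4 = -5*t + 4, so 3*t^2/2 + 3*t/2 = 0, which factors as 3*t*(t + 1)/2 = 0. The curves meet at t = -1, 0.
On [-1, 0], w = -5*t + 4 is on top; that piece has area ∫[-1,0] (-(3*t^2/2 + 3*t/2)) dt = 1/4.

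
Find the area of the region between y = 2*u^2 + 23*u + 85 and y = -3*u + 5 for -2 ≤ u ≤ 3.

1465/3

On [-2, 3], (2*u^2 + 23*u + 85) - (-3*u + 5) = 2*u^2 + 26*u + 80 is ≥ 0 throughout, so the area is a single integral of |2*u^2 + 26*u + 80|.
∫[-2,3] (2*u^2 + 26*u + 80) du = 1465/3.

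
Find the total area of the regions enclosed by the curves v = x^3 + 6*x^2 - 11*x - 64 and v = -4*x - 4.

517/2

Set the curves equal: x^3 + 6*x^2 - 11*x - 64 = -4*x - 4, so x^3 + 6*x^2 - 7*x - 60 = 0, which factors as (x - 3)*(x + 4)*(x + 5) = 0. The curves meet at x = -5, -4, 3.
On [-5, -4], v = x^3 + 6*x^2 - 11*x - 64 is on top; that piece has area ∫[-5,-4] (x^3 + 6*x^2 - 7*x - 60) dx = 5/4.
On [-4, 3], v = -4*x - 4 is on top; that piece has area ∫[-4,3] (-(x^3 + 6*x^2 - 7*x - 60)) dx = 1029/4.
Total enclosed area = 5/4 + 1029/4 = 517/2.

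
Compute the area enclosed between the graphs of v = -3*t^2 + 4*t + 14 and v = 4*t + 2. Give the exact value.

Set the curves equal: -3*t^2 + 4*t + 14 = 4*t + 2, so -3*t^2 + 12 = 0, which factors as -3*(t - 2)*(t + 2) = 0. The curves meet at t = -2, 2.
On [-2, 2], v = -3*t^2 + 4*t + 14 is on top; that piece has area ∫[-2,2] (-3*t^2 + 12) dt = 32.

32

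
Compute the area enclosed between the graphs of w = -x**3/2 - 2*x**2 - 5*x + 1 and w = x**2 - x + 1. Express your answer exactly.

Set the curves equal: -x**3/2 - 2*x**2 - 5*x + 1 = x**2 - x + 1, so -x**3/2 - 3*x**2 - 4*x = 0, which factors as -x*(x + 2)*(x + 4)/2 = 0. The curves meet at x = -4, -2, 0.
On [-4, -2], w = x**2 - x + 1 is on top; that piece has area ∫[-4,-2] (-(-x**3/2 - 3*x**2 - 4*x)) dx = 2.
On [-2, 0], w = -x**3/2 - 2*x**2 - 5*x + 1 is on top; that piece has area ∫[-2,0] (-x**3/2 - 3*x**2 - 4*x) dx = 2.
Total enclosed area = 2 + 2 = 4.

4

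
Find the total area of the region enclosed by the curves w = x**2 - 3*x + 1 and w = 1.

Set the curves equal: x**2 - 3*x + 1 = 1, so x**2 - 3*x = 0, which factors as x*(x - 3) = 0. The curves meet at x = 0, 3.
On [0, 3], w = 1 is on top; that piece has area ∫[0,3] (-(x**2 - 3*x)) dx = 9/2.

9/2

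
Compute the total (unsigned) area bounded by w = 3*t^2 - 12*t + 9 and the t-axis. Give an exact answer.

4

The curve meets the t-axis where 3*t^2 - 12*t + 9 = 0, i.e. 3*(t - 3)*(t - 1) = 0, at t = 1, 3.
On [1, 3] the curve lies below the axis; ∫[1,3] (3*t^2 - 12*t + 9) dt = -4, giving area 4.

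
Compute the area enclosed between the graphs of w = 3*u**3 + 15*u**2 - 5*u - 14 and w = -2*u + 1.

Set the curves equal: 3*u**3 + 15*u**2 - 5*u - 14 = -2*u + 1, so 3*u**3 + 15*u**2 - 3*u - 15 = 0, which factors as 3*(u - 1)*(u + 1)*(u + 5) = 0. The curves meet at u = -5, -1, 1.
On [-5, -1], w = 3*u**3 + 15*u**2 - 5*u - 14 is on top; that piece has area ∫[-5,-1] (3*u**3 + 15*u**2 - 3*u - 15) du = 128.
On [-1, 1], w = -2*u + 1 is on top; that piece has area ∫[-1,1] (-(3*u**3 + 15*u**2 - 3*u - 15)) du = 20.
Total enclosed area = 128 + 20 = 148.

148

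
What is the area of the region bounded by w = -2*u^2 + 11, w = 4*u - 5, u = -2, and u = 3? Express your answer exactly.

60

The difference (-2*u^2 + 11) - (4*u - 5) = -2*u^2 - 4*u + 16 changes sign at u = 2 inside [-2, 3], so split the integral there.
∫[-2,2] (-2*u^2 - 4*u + 16) du = 160/3.
∫[2,3] (-2*u^2 - 4*u + 16) du = -20/3; the area of that piece is 20/3.
Total area = 160/3 + 20/3 = 60.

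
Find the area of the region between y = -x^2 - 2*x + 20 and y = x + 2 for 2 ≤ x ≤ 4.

9

The difference (-x^2 - 2*x + 20) - (x + 2) = -x^2 - 3*x + 18 changes sign at x = 3 inside [2, 4], so split the integral there.
∫[2,3] (-x^2 - 3*x + 18) dx = 25/6.
∫[3,4] (-x^2 - 3*x + 18) dx = -29/6; the area of that piece is 29/6.
Total area = 25/6 + 29/6 = 9.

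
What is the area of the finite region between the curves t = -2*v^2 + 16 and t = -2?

Both boundary curves give t as a function of v, so integrate with respect to v. Setting them equal: -2*v^2 + 18 = 0, i.e. -2*(v - 3)*(v + 3) = 0, so they meet at v = -3, 3.
For v in [-3, 3], t = -2*v^2 + 16 is on the right; area = ∫[-3,3] (-2*v^2 + 18) dv = 72.

72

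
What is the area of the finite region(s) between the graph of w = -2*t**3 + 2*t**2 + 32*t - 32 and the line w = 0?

863/3

The curve meets the t-axis where -2*t**3 + 2*t**2 + 32*t - 32 = 0, i.e. -2*(t - 4)*(t - 1)*(t + 4) = 0, at t = -4, 1, 4.
On [-4, 1] the curve lies below the axis; ∫[-4,1] (-2*t**3 + 2*t**2 + 32*t - 32) dt = -1375/6, giving area 1375/6.
On [1, 4] the curve lies above the axis; ∫[1,4] (-2*t**3 + 2*t**2 + 32*t - 32) dt = 117/2, giving area 117/2.
Total area = 1375/6 + 117/2 = 863/3.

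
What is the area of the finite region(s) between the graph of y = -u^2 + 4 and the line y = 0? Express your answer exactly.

32/3

The curve meets the u-axis where -u^2 + 4 = 0, i.e. -(u - 2)*(u + 2) = 0, at u = -2, 2.
On [-2, 2] the curve lies above the axis; ∫[-2,2] (-u^2 + 4) du = 32/3, giving area 32/3.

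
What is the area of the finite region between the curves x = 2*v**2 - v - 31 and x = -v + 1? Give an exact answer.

512/3

Both boundary curves give x as a function of v, so integrate with respect to v. Setting them equal: 2*v**2 - 32 = 0, i.e. 2*(v - 4)*(v + 4) = 0, so they meet at v = -4, 4.
For v in [-4, 4], x = 2*v**2 - v - 31 is on the left; area = ∫[-4,4] (-(2*v**2 - 32)) dv = 512/3.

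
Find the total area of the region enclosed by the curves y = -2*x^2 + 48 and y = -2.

Set the curves equal: -2*x^2 + 48 = -2, so -2*x^2 + 50 = 0, which factors as -2*(x - 5)*(x + 5) = 0. The curves meet at x = -5, 5.
On [-5, 5], y = -2*x^2 + 48 is on top; that piece has area ∫[-5,5] (-2*x^2 + 50) dx = 1000/3.

1000/3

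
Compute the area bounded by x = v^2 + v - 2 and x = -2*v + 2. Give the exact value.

125/6

Both boundary curves give x as a function of v, so integrate with respect to v. Setting them equal: v^2 + 3*v - 4 = 0, i.e. (v - 1)*(v + 4) = 0, so they meet at v = -4, 1.
For v in [-4, 1], x = v^2 + v - 2 is on the left; area = ∫[-4,1] (-(v^2 + 3*v - 4)) dv = 125/6.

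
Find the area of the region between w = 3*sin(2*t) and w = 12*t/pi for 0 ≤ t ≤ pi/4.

3/2 - 3*pi/8

On [0, pi/4], (3*sin(2*t)) - (12*t/pi) = -12*t/pi + 3*sin(2*t) is ≥ 0 throughout, so the area is a single integral of |-12*t/pi + 3*sin(2*t)|.
∫[0,pi/4] (-12*t/pi + 3*sin(2*t)) dt = 3/2 - 3*pi/8.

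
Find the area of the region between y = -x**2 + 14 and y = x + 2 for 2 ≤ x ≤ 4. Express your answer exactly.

The difference (-x**2 + 14) - (x + 2) = -x**2 - x + 12 changes sign at x = 3 inside [2, 4], so split the integral there.
∫[2,3] (-x**2 - x + 12) dx = 19/6.
∫[3,4] (-x**2 - x + 12) dx = -23/6; the area of that piece is 23/6.
Total area = 19/6 + 23/6 = 7.

7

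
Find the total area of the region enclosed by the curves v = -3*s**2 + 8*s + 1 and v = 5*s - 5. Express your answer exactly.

27/2

Set the curves equal: -3*s**2 + 8*s + 1 = 5*s - 5, so -3*s**2 + 3*s + 6 = 0, which factors as -3*(s - 2)*(s + 1) = 0. The curves meet at s = -1, 2.
On [-1, 2], v = -3*s**2 + 8*s + 1 is on top; that piece has area ∫[-1,2] (-3*s**2 + 3*s + 6) ds = 27/2.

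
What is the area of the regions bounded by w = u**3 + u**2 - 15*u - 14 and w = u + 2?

Set the curves equal: u**3 + u**2 - 15*u - 14 = u + 2, so u**3 + u**2 - 16*u - 16 = 0, which factors as (u - 4)*(u + 1)*(u + 4) = 0. The curves meet at u = -4, -1, 4.
On [-4, -1], w = u**3 + u**2 - 15*u - 14 is on top; that piece has area ∫[-4,-1] (u**3 + u**2 - 16*u - 16) du = 117/4.
On [-1, 4], w = u + 2 is on top; that piece has area ∫[-1,4] (-(u**3 + u**2 - 16*u - 16)) du = 1375/12.
Total enclosed area = 117/4 + 1375/12 = 863/6.

863/6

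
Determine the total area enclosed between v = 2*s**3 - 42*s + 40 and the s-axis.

999/2

The curve meets the s-axis where 2*s**3 - 42*s + 40 = 0, i.e. 2*(s - 4)*(s - 1)*(s + 5) = 0, at s = -5, 1, 4.
On [-5, 1] the curve lies above the axis; ∫[-5,1] (2*s**3 - 42*s + 40) ds = 432, giving area 432.
On [1, 4] the curve lies below the axis; ∫[1,4] (2*s**3 - 42*s + 40) ds = -135/2, giving area 135/2.
Total area = 432 + 135/2 = 999/2.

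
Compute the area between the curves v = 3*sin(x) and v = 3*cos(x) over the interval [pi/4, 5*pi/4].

On [pi/4, 5*pi/4], (3*sin(x)) - (3*cos(x)) = 3*sin(x) - 3*cos(x) is ≥ 0 throughout, so the area is a single integral of |3*sin(x) - 3*cos(x)|.
∫[pi/4,5*pi/4] (3*sin(x) - 3*cos(x)) dx = 6*sqrt(2).

6*sqrt(2)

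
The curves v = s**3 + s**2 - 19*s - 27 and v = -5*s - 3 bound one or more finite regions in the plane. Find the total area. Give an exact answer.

1741/12

Set the curves equal: s**3 + s**2 - 19*s - 27 = -5*s - 3, so s**3 + s**2 - 14*s - 24 = 0, which factors as (s - 4)*(s + 2)*(s + 3) = 0. The curves meet at s = -3, -2, 4.
On [-3, -2], v = s**3 + s**2 - 19*s - 27 is on top; that piece has area ∫[-3,-2] (s**3 + s**2 - 14*s - 24) ds = 13/12.
On [-2, 4], v = -5*s - 3 is on top; that piece has area ∫[-2,4] (-(s**3 + s**2 - 14*s - 24)) ds = 144.
Total enclosed area = 13/12 + 144 = 1741/12.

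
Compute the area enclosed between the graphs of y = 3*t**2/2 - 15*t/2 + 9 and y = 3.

Set the curves equal: 3*t**2/2 - 15*t/2 + 9 = 3, so 3*t**2/2 - 15*t/2 + 6 = 0, which factors as 3*(t - 4)*(t - 1)/2 = 0. The curves meet at t = 1, 4.
On [1, 4], y = 3 is on top; that piece has area ∫[1,4] (-(3*t**2/2 - 15*t/2 + 6)) dt = 27/4.

27/4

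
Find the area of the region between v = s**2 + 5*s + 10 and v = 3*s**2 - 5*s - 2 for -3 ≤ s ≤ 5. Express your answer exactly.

The difference (s**2 + 5*s + 10) - (3*s**2 - 5*s - 2) = -2*s**2 + 10*s + 12 changes sign at s = -1 inside [-3, 5], so split the integral there.
∫[-3,-1] (-2*s**2 + 10*s + 12) ds = -100/3; the area of that piece is 100/3.
∫[-1,5] (-2*s**2 + 10*s + 12) ds = 108.
Total area = 100/3 + 108 = 424/3.

424/3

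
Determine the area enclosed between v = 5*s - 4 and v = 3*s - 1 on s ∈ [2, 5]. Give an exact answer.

12

On [2, 5], (5*s - 4) - (3*s - 1) = 2*s - 3 is ≥ 0 throughout, so the area is a single integral of |2*s - 3|.
∫[2,5] (2*s - 3) ds = 12.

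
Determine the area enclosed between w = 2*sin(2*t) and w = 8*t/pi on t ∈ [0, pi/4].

1 - pi/4

On [0, pi/4], (2*sin(2*t)) - (8*t/pi) = -8*t/pi + 2*sin(2*t) is ≥ 0 throughout, so the area is a single integral of |-8*t/pi + 2*sin(2*t)|.
∫[0,pi/4] (-8*t/pi + 2*sin(2*t)) dt = 1 - pi/4.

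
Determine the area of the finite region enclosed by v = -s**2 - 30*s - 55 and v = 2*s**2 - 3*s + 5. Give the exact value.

1/2

Set the curves equal: -s**2 - 30*s - 55 = 2*s**2 - 3*s + 5, so -3*s**2 - 27*s - 60 = 0, which factors as -3*(s + 4)*(s + 5) = 0. The curves meet at s = -5, -4.
On [-5, -4], v = -s**2 - 30*s - 55 is on top; that piece has area ∫[-5,-4] (-3*s**2 - 27*s - 60) ds = 1/2.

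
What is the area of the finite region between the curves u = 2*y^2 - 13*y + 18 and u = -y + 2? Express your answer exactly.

8/3

Both boundary curves give u as a function of y, so integrate with respect to y. Setting them equal: 2*y^2 - 12*y + 16 = 0, i.e. 2*(y - 4)*(y - 2) = 0, so they meet at y = 2, 4.
For y in [2, 4], u = 2*y^2 - 13*y + 18 is on the left; area = ∫[2,4] (-(2*y^2 - 12*y + 16)) dy = 8/3.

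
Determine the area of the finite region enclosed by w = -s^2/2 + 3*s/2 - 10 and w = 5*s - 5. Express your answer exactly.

Set the curves equal: -s^2/2 + 3*s/2 - 10 = 5*s - 5, so -s^2/2 - 7*s/2 - 5 = 0, which factors as -(s + 2)*(s + 5)/2 = 0. The curves meet at s = -5, -2.
On [-5, -2], w = -s^2/2 + 3*s/2 - 10 is on top; that piece has area ∫[-5,-2] (-s^2/2 - 7*s/2 - 5) ds = 9/4.

9/4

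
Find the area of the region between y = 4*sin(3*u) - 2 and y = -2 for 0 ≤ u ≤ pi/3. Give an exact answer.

8/3

On [0, pi/3], (4*sin(3*u) - 2) - (-2) = 4*sin(3*u) is ≥ 0 throughout, so the area is a single integral of |4*sin(3*u)|.
∫[0,pi/3] (4*sin(3*u)) du = 8/3.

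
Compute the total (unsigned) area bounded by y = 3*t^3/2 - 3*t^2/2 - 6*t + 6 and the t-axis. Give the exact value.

71/4

The curve meets the t-axis where 3*t^3/2 - 3*t^2/2 - 6*t + 6 = 0, i.e. 3*(t - 2)*(t - 1)*(t + 2)/2 = 0, at t = -2, 1, 2.
On [-2, 1] the curve lies above the axis; ∫[-2,1] (3*t^3/2 - 3*t^2/2 - 6*t + 6) dt = 135/8, giving area 135/8.
On [1, 2] the curve lies below the axis; ∫[1,2] (3*t^3/2 - 3*t^2/2 - 6*t + 6) dt = -7/8, giving area 7/8.
Total area = 135/8 + 7/8 = 71/4.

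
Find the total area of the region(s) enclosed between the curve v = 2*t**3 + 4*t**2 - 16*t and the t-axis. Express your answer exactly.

296/3

The curve meets the t-axis where 2*t**3 + 4*t**2 - 16*t = 0, i.e. 2*t*(t - 2)*(t + 4) = 0, at t = -4, 0, 2.
On [-4, 0] the curve lies above the axis; ∫[-4,0] (2*t**3 + 4*t**2 - 16*t) dt = 256/3, giving area 256/3.
On [0, 2] the curve lies below the axis; ∫[0,2] (2*t**3 + 4*t**2 - 16*t) dt = -40/3, giving area 40/3.
Total area = 256/3 + 40/3 = 296/3.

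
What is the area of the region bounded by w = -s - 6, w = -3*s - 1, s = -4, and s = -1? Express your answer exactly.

On [-4, -1], (-s - 6) - (-3*s - 1) = 2*s - 5 is ≤ 0 throughout, so the area is a single integral of |2*s - 5|.
∫[-4,-1] (2*s - 5) ds = -30; the area of that piece is 30.

30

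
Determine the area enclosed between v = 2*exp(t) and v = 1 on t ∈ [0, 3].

-5 + 2*exp(3)

On [0, 3], (2*exp(t)) - (1) = 2*exp(t) - 1 is ≥ 0 throughout, so the area is a single integral of |2*exp(t) - 1|.
∫[0,3] (2*exp(t) - 1) dt = -5 + 2*exp(3).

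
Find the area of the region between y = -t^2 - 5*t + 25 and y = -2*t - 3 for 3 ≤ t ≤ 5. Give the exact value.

The difference (-t^2 - 5*t + 25) - (-2*t - 3) = -t^2 - 3*t + 28 changes sign at t = 4 inside [3, 5], so split the integral there.
∫[3,4] (-t^2 - 3*t + 28) dt = 31/6.
∫[4,5] (-t^2 - 3*t + 28) dt = -35/6; the area of that piece is 35/6.
Total area = 31/6 + 35/6 = 11.

11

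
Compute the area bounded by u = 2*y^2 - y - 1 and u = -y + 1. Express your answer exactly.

Both boundary curves give u as a function of y, so integrate with respect to y. Setting them equal: 2*y^2 - 2 = 0, i.e. 2*(y - 1)*(y + 1) = 0, so they meet at y = -1, 1.
For y in [-1, 1], u = 2*y^2 - y - 1 is on the left; area = ∫[-1,1] (-(2*y^2 - 2)) dy = 8/3.

8/3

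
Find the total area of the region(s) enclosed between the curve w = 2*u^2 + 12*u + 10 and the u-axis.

The curve meets the u-axis where 2*u^2 + 12*u + 10 = 0, i.e. 2*(u + 1)*(u + 5) = 0, at u = -5, -1.
On [-5, -1] the curve lies below the axis; ∫[-5,-1] (2*u^2 + 12*u + 10) du = -64/3, giving area 64/3.

64/3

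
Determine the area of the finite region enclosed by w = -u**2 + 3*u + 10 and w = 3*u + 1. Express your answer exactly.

36

Set the curves equal: -u**2 + 3*u + 10 = 3*u + 1, so -u**2 + 9 = 0, which factors as -(u - 3)*(u + 3) = 0. The curves meet at u = -3, 3.
On [-3, 3], w = -u**2 + 3*u + 10 is on top; that piece has area ∫[-3,3] (-u**2 + 9) du = 36.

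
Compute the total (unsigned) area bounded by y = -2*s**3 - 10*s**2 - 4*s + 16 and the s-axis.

253/6

The curve meets the s-axis where -2*s**3 - 10*s**2 - 4*s + 16 = 0, i.e. -2*(s - 1)*(s + 2)*(s + 4) = 0, at s = -4, -2, 1.
On [-4, -2] the curve lies below the axis; ∫[-4,-2] (-2*s**3 - 10*s**2 - 4*s + 16) ds = -32/3, giving area 32/3.
On [-2, 1] the curve lies above the axis; ∫[-2,1] (-2*s**3 - 10*s**2 - 4*s + 16) ds = 63/2, giving area 63/2.
Total area = 32/3 + 63/2 = 253/6.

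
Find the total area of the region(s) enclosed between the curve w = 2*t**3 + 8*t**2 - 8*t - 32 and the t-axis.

The curve meets the t-axis where 2*t**3 + 8*t**2 - 8*t - 32 = 0, i.e. 2*(t - 2)*(t + 2)*(t + 4) = 0, at t = -4, -2, 2.
On [-4, -2] the curve lies above the axis; ∫[-4,-2] (2*t**3 + 8*t**2 - 8*t - 32) dt = 40/3, giving area 40/3.
On [-2, 2] the curve lies below the axis; ∫[-2,2] (2*t**3 + 8*t**2 - 8*t - 32) dt = -256/3, giving area 256/3.
Total area = 40/3 + 256/3 = 296/3.

296/3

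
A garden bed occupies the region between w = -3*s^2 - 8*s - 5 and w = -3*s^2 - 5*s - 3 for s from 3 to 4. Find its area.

On [3, 4], (-3*s^2 - 8*s - 5) - (-3*s^2 - 5*s - 3) = -3*s - 2 is ≤ 0 throughout, so the area is a single integral of |-3*s - 2|.
∫[3,4] (-3*s - 2) ds = -25/2; the area of that piece is 25/2.

25/2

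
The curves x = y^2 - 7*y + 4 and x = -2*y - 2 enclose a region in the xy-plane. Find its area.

1/6

Both boundary curves give x as a function of y, so integrate with respect to y. Setting them equal: y^2 - 5*y + 6 = 0, i.e. (y - 3)*(y - 2) = 0, so they meet at y = 2, 3.
For y in [2, 3], x = y^2 - 7*y + 4 is on the left; area = ∫[2,3] (-(y^2 - 5*y + 6)) dy = 1/6.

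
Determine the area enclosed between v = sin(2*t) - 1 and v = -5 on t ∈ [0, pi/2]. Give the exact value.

1 + 2*pi

On [0, pi/2], (sin(2*t) - 1) - (-5) = sin(2*t) + 4 is ≥ 0 throughout, so the area is a single integral of |sin(2*t) + 4|.
∫[0,pi/2] (sin(2*t) + 4) dt = 1 + 2*pi.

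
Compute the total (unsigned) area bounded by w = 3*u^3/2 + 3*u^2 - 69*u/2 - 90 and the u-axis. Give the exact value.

5137/8

The curve meets the u-axis where 3*u^3/2 + 3*u^2 - 69*u/2 - 90 = 0, i.e. 3*(u - 5)*(u + 3)*(u + 4)/2 = 0, at u = -4, -3, 5.
On [-4, -3] the curve lies above the axis; ∫[-4,-3] (3*u^3/2 + 3*u^2 - 69*u/2 - 90) du = 17/8, giving area 17/8.
On [-3, 5] the curve lies below the axis; ∫[-3,5] (3*u^3/2 + 3*u^2 - 69*u/2 - 90) du = -640, giving area 640.
Total area = 17/8 + 640 = 5137/8.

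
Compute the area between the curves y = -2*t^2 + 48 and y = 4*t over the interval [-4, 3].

868/3

On [-4, 3], (-2*t^2 + 48) - (4*t) = -2*t^2 - 4*t + 48 is ≥ 0 throughout, so the area is a single integral of |-2*t^2 - 4*t + 48|.
∫[-4,3] (-2*t^2 - 4*t + 48) dt = 868/3.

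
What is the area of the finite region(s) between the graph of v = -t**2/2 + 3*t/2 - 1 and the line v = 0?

1/12

The curve meets the t-axis where -t**2/2 + 3*t/2 - 1 = 0, i.e. -(t - 2)*(t - 1)/2 = 0, at t = 1, 2.
On [1, 2] the curve lies above the axis; ∫[1,2] (-t**2/2 + 3*t/2 - 1) dt = 1/12, giving area 1/12.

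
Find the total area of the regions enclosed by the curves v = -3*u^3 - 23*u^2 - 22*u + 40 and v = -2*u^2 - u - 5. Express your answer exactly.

148

Set the curves equal: -3*u^3 - 23*u^2 - 22*u + 40 = -2*u^2 - u - 5, so -3*u^3 - 21*u^2 - 21*u + 45 = 0, which factors as -3*(u - 1)*(u + 3)*(u + 5) = 0. The curves meet at u = -5, -3, 1.
On [-5, -3], v = -2*u^2 - u - 5 is on top; that piece has area ∫[-5,-3] (-(-3*u^3 - 21*u^2 - 21*u + 45)) du = 20.
On [-3, 1], v = -3*u^3 - 23*u^2 - 22*u + 40 is on top; that piece has area ∫[-3,1] (-3*u^3 - 21*u^2 - 21*u + 45) du = 128.
Total enclosed area = 20 + 128 = 148.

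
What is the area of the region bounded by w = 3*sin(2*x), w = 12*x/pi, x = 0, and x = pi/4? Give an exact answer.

3/2 - 3*pi/8

On [0, pi/4], (3*sin(2*x)) - (12*x/pi) = -12*x/pi + 3*sin(2*x) is ≥ 0 throughout, so the area is a single integral of |-12*x/pi + 3*sin(2*x)|.
∫[0,pi/4] (-12*x/pi + 3*sin(2*x)) dx = 3/2 - 3*pi/8.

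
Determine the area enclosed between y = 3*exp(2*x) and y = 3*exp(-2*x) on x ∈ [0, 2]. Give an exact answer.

-3 + 3*exp(-4)/2 + 3*exp(4)/2

On [0, 2], (3*exp(2*x)) - (3*exp(-2*x)) = 3*exp(2*x) - 3*exp(-2*x) is ≥ 0 throughout, so the area is a single integral of |3*exp(2*x) - 3*exp(-2*x)|.
∫[0,2] (3*exp(2*x) - 3*exp(-2*x)) dx = -3 + 3*exp(-4)/2 + 3*exp(4)/2.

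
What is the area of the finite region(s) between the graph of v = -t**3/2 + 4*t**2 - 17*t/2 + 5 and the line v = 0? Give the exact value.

The curve meets the t-axis where -t**3/2 + 4*t**2 - 17*t/2 + 5 = 0, i.e. -(t - 5)*(t - 2)*(t - 1)/2 = 0, at t = 1, 2, 5.
On [1, 2] the curve lies below the axis; ∫[1,2] (-t**3/2 + 4*t**2 - 17*t/2 + 5) dt = -7/24, giving area 7/24.
On [2, 5] the curve lies above the axis; ∫[2,5] (-t**3/2 + 4*t**2 - 17*t/2 + 5) dt = 45/8, giving area 45/8.
Total area = 7/24 + 45/8 = 71/12.

71/12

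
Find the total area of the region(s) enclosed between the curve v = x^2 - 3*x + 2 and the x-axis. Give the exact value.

The curve meets the x-axis where x^2 - 3*x + 2 = 0, i.e. (x - 2)*(x - 1) = 0, at x = 1, 2.
On [1, 2] the curve lies below the axis; ∫[1,2] (x^2 - 3*x + 2) dx = -1/6, giving area 1/6.

1/6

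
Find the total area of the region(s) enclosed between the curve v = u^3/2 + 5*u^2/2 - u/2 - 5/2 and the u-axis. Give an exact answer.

The curve meets the u-axis where u^3/2 + 5*u^2/2 - u/2 - 5/2 = 0, i.e. (u - 1)*(u + 1)*(u + 5)/2 = 0, at u = -5, -1, 1.
On [-5, -1] the curve lies above the axis; ∫[-5,-1] (u^3/2 + 5*u^2/2 - u/2 - 5/2) du = 64/3, giving area 64/3.
On [-1, 1] the curve lies below the axis; ∫[-1,1] (u^3/2 + 5*u^2/2 - u/2 - 5/2) du = -10/3, giving area 10/3.
Total area = 64/3 + 10/3 = 74/3.

74/3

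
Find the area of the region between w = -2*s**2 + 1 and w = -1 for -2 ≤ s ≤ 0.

The difference (-2*s**2 + 1) - (-1) = -2*s**2 + 2 changes sign at s = -1 inside [-2, 0], so split the integral there.
∫[-2,-1] (-2*s**2 + 2) ds = -8/3; the area of that piece is 8/3.
∫[-1,0] (-2*s**2 + 2) ds = 4/3.
Total area = 8/3 + 4/3 = 4.

4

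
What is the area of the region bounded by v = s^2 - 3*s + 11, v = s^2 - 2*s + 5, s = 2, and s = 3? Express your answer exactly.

7/2

On [2, 3], (s^2 - 3*s + 11) - (s^2 - 2*s + 5) = -s + 6 is ≥ 0 throughout, so the area is a single integral of |-s + 6|.
∫[2,3] (-s + 6) ds = 7/2.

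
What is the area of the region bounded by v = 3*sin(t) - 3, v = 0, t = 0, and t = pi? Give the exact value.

-6 + 3*pi

On [0, pi], (3*sin(t) - 3) - (0) = 3*sin(t) - 3 is ≤ 0 throughout, so the area is a single integral of |3*sin(t) - 3|.
∫[0,pi] (3*sin(t) - 3) dt = 6 - 3*pi; the area of that piece is -6 + 3*pi.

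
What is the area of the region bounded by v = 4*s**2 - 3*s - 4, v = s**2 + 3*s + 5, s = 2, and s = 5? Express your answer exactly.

The difference (4*s**2 - 3*s - 4) - (s**2 + 3*s + 5) = 3*s**2 - 6*s - 9 changes sign at s = 3 inside [2, 5], so split the integral there.
∫[2,3] (3*s**2 - 6*s - 9) ds = -5; the area of that piece is 5.
∫[3,5] (3*s**2 - 6*s - 9) ds = 32.
Total area = 5 + 32 = 37.

37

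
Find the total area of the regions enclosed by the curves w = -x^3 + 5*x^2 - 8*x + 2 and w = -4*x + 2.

71/6

Set the curves equal: -x^3 + 5*x^2 - 8*x + 2 = -4*x + 2, so -x^3 + 5*x^2 - 4*x = 0, which factors as -x*(x - 4)*(x - 1) = 0. The curves meet at x = 0, 1, 4.
On [0, 1], w = -4*x + 2 is on top; that piece has area ∫[0,1] (-(-x^3 + 5*x^2 - 4*x)) dx = 7/12.
On [1, 4], w = -x^3 + 5*x^2 - 8*x + 2 is on top; that piece has area ∫[1,4] (-x^3 + 5*x^2 - 4*x) dx = 45/4.
Total enclosed area = 7/12 + 45/4 = 71/6.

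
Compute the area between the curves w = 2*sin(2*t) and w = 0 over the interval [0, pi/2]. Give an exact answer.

2

On [0, pi/2], (2*sin(2*t)) - (0) = 2*sin(2*t) is ≥ 0 throughout, so the area is a single integral of |2*sin(2*t)|.
∫[0,pi/2] (2*sin(2*t)) dt = 2.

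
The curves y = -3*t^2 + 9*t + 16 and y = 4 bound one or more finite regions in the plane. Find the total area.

Set the curves equal: -3*t^2 + 9*t + 16 = 4, so -3*t^2 + 9*t + 12 = 0, which factors as -3*(t - 4)*(t + 1) = 0. The curves meet at t = -1, 4.
On [-1, 4], y = -3*t^2 + 9*t + 16 is on top; that piece has area ∫[-1,4] (-3*t^2 + 9*t + 12) dt = 125/2.

125/2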